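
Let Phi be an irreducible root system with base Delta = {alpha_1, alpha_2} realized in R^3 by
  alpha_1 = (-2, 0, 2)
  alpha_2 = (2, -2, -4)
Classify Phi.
Compute the Cartan integers a_ij = 2(alpha_i, alpha_j)/(alpha_j, alpha_j); the resulting 2x2 Cartan matrix is
[[2, -1], [-3, 2]].
The roots have two lengths (squared-length ratio 3:1); the short ones are alpha_{1}. The associated Dynkin diagram is two nodes joined by a triple edge (G_2), so the type is G_2.

type G_2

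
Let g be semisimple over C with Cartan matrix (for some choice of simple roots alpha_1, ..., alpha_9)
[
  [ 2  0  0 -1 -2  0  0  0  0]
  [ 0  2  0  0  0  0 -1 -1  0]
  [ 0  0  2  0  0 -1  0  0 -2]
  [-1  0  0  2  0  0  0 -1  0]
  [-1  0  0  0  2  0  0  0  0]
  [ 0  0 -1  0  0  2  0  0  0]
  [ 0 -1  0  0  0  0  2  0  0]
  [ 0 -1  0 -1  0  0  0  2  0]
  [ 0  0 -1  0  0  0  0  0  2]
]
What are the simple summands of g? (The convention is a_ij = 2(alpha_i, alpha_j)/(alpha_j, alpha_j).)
The diagram associated to this matrix has two connected components: the simple roots {alpha_3, alpha_6, alpha_9} form a chain of 3 nodes with a double edge at one end; the terminal node there is the unique short simple root (B_3), and {alpha_1, alpha_2, alpha_4, alpha_5, alpha_7, alpha_8} form a chain of 6 nodes with a double edge at one end; the terminal node there is the unique short simple root (B_6). A semisimple Lie algebra decomposes uniquely as the direct sum of simple ideals, one per connected component of its Dynkin diagram, so g ≅ B_3 ⊕ B_6 (dimension 21 + 78 = 99).

B3 ⊕ B6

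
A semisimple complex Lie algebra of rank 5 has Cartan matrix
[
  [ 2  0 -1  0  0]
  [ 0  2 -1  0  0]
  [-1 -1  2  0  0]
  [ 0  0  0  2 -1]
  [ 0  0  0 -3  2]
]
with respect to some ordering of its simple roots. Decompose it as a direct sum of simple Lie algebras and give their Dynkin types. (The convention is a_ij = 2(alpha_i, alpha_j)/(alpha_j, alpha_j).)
The diagram associated to this matrix has two connected components: the simple roots {alpha_1, alpha_2, alpha_3} form a chain of 3 nodes with single edges (A_3), and {alpha_4, alpha_5} form two nodes joined by a triple edge (G_2). A semisimple Lie algebra decomposes uniquely as the direct sum of simple ideals, one per connected component of its Dynkin diagram, so g ≅ A_3 ⊕ G_2 (dimension 15 + 14 = 29).

A_3 + G_2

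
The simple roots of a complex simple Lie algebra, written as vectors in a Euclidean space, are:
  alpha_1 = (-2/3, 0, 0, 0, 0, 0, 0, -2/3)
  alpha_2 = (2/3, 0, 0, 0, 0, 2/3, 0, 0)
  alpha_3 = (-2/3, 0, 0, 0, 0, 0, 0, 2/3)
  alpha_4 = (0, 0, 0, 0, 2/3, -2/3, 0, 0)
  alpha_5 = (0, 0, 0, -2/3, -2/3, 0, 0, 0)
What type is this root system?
type D_5

Compute the Cartan integers a_ij = 2(alpha_i, alpha_j)/(alpha_j, alpha_j); the resulting 5x5 Cartan matrix is
[[2, -1, 0, 0, 0], [-1, 2, -1, -1, 0], [0, -1, 2, 0, 0], [0, -1, 0, 2, -1], [0, 0, 0, -1, 2]].
All simple roots have the same length, so the diagram is simply laced. The associated Dynkin diagram is a chain of 3 nodes with a fork of two nodes at one end (D_5), so the type is D_5 (the algebra so(10)).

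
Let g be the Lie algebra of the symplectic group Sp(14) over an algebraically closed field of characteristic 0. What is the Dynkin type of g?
This is sp(14), which has dimension 14(14+1)/2 = 105 and rank 14/2 = 7. In the classification of classical Lie algebras, the symplectic algebra sp(2n) has type C_n; here n = 7, so the Dynkin diagram is a chain of 7 nodes with a double edge at one end; the terminal node there is the unique long simple root (C_7). Hence the type is C_7.

C_7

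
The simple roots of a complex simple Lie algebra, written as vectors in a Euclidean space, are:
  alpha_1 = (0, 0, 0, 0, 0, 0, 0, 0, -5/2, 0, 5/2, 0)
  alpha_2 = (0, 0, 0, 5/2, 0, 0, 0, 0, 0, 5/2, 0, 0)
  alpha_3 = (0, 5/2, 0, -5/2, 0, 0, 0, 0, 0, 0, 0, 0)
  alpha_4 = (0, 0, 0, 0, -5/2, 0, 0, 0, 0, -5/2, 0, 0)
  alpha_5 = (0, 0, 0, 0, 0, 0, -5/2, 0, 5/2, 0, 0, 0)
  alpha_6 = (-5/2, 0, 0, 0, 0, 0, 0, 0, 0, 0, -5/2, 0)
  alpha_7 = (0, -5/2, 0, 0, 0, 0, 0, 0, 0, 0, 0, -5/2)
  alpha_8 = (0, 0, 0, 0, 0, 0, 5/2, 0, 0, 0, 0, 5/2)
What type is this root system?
Compute the Cartan integers a_ij = 2(alpha_i, alpha_j)/(alpha_j, alpha_j); the resulting 8x8 Cartan matrix is
[[2, 0, 0, 0, -1, -1, 0, 0], [0, 2, -1, -1, 0, 0, 0, 0], [0, -1, 2, 0, 0, 0, -1, 0], [0, -1, 0, 2, 0, 0, 0, 0], [-1, 0, 0, 0, 2, 0, 0, -1], [-1, 0, 0, 0, 0, 2, 0, 0], [0, 0, -1, 0, 0, 0, 2, -1], [0, 0, 0, 0, -1, 0, -1, 2]].
All simple roots have the same length, so the diagram is simply laced. The associated Dynkin diagram is a chain of 8 nodes with single edges (A_8), so the type is A_8 (the algebra sl(9)).

A_8 (sl(9))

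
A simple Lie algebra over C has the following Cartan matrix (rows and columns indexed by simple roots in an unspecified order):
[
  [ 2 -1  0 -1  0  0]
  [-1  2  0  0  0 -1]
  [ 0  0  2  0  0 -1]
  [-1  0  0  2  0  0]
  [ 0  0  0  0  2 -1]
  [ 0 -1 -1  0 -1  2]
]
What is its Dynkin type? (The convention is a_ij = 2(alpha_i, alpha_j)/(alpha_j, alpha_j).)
D_6 (so(12))

The matrix has rank 6 with 2's on the diagonal. Reading the off-diagonal entries as Dynkin edges (a single edge where a_ij = a_ji = -1; a double or triple edge where a_ij * a_ji = 2 or 3), the diagram is a chain of 4 nodes with a fork of two nodes at one end (D_6). One simple-root ordering that puts it in standard form is (alpha_4, alpha_1, alpha_2, alpha_6, alpha_5, alpha_3). So the algebra is type D_6, i.e. so(12).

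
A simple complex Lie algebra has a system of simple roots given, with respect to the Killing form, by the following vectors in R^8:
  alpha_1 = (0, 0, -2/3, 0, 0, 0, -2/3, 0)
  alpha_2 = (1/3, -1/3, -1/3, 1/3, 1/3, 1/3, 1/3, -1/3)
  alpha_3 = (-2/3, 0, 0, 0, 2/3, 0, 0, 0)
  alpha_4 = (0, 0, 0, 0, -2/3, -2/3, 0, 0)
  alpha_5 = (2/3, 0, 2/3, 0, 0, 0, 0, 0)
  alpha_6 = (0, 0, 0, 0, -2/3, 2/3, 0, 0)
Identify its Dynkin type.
Compute the Cartan integers a_ij = 2(alpha_i, alpha_j)/(alpha_j, alpha_j); the resulting 6x6 Cartan matrix is
[[2, 0, 0, 0, -1, 0], [0, 2, 0, -1, 0, 0], [0, 0, 2, -1, -1, -1], [0, -1, -1, 2, 0, 0], [-1, 0, -1, 0, 2, 0], [0, 0, -1, 0, 0, 2]].
All simple roots have the same length, so the diagram is simply laced. The associated Dynkin diagram is a chain of 5 nodes with one extra node attached to the third node from one end (E_6), so the type is E_6.

E_6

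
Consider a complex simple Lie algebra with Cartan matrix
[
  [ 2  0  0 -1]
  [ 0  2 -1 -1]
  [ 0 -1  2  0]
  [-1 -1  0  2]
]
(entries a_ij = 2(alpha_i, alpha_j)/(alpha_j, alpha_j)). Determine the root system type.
A4

The matrix has rank 4 with 2's on the diagonal. Reading the off-diagonal entries as Dynkin edges (a single edge where a_ij = a_ji = -1; a double or triple edge where a_ij * a_ji = 2 or 3), the diagram is a chain of 4 nodes with single edges (A_4). One simple-root ordering that puts it in standard form is (alpha_1, alpha_4, alpha_2, alpha_3). So the algebra is type A_4, i.e. sl(5).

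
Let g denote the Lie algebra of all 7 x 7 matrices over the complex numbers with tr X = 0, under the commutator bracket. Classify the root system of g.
A_6

This is sl(7), which has dimension 7^2 - 1 = 48 and rank 7 - 1 = 6 (a Cartan subalgebra is the diagonal traceless matrices). In the classification of classical Lie algebras, the special linear algebra sl(n+1) has type A_n; here n = 6, so the Dynkin diagram is a chain of 6 nodes with single edges (A_6). Hence the type is A_6.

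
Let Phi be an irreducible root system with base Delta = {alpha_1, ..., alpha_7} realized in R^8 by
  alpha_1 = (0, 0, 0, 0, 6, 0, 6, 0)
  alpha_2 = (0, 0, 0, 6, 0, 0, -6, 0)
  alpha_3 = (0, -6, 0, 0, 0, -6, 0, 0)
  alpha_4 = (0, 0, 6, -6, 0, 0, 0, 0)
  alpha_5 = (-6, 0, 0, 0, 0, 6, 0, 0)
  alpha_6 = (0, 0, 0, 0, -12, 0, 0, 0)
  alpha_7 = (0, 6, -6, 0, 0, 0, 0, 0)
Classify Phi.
Compute the Cartan integers a_ij = 2(alpha_i, alpha_j)/(alpha_j, alpha_j); the resulting 7x7 Cartan matrix is
[[2, -1, 0, 0, 0, -1, 0], [-1, 2, 0, -1, 0, 0, 0], [0, 0, 2, 0, -1, 0, -1], [0, -1, 0, 2, 0, 0, -1], [0, 0, -1, 0, 2, 0, 0], [-2, 0, 0, 0, 0, 2, 0], [0, 0, -1, -1, 0, 0, 2]].
The roots have two lengths (squared-length ratio 2:1); the short ones are alpha_{1,2,3,4,5,7}. The associated Dynkin diagram is a chain of 7 nodes with a double edge at one end; the terminal node there is the unique long simple root (C_7), so the type is C_7 (the algebra sp(14)).

C_7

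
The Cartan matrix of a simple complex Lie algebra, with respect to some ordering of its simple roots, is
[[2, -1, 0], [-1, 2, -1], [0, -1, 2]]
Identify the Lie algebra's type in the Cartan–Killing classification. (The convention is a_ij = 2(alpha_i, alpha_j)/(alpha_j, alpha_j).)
A3

The matrix has rank 3 with 2's on the diagonal. Reading the off-diagonal entries as Dynkin edges (a single edge where a_ij = a_ji = -1; a double or triple edge where a_ij * a_ji = 2 or 3), the diagram is a chain of 3 nodes with single edges (A_3). One simple-root ordering that puts it in standard form is (alpha_1, alpha_2, alpha_3). So the algebra is type A_3, i.e. sl(4).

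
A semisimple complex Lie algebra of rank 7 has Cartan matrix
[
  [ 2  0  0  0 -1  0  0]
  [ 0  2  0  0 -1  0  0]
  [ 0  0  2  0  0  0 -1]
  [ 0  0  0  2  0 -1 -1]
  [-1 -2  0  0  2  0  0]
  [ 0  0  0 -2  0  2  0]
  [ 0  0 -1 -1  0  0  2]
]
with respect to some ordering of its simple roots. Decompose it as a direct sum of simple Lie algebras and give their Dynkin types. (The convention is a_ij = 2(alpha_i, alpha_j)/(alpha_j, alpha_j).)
B3 + C4

The diagram associated to this matrix has two connected components: the simple roots {alpha_1, alpha_2, alpha_5} form a chain of 3 nodes with a double edge at one end; the terminal node there is the unique short simple root (B_3), and {alpha_3, alpha_4, alpha_6, alpha_7} form a chain of 4 nodes with a double edge at one end; the terminal node there is the unique long simple root (C_4). A semisimple Lie algebra decomposes uniquely as the direct sum of simple ideals, one per connected component of its Dynkin diagram, so g ≅ B_3 ⊕ C_4 (dimension 21 + 36 = 57).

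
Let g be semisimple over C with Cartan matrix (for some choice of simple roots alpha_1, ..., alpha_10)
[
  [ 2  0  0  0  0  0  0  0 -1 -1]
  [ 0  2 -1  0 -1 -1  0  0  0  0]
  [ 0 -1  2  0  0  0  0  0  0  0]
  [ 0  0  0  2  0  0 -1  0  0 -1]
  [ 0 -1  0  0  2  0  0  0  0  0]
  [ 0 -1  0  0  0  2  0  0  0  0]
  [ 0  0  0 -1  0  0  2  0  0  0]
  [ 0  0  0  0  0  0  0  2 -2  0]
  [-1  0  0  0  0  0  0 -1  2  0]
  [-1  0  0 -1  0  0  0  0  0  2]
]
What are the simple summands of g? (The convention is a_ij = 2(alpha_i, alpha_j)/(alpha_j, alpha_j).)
The diagram associated to this matrix has two connected components: the simple roots {alpha_1, alpha_4, alpha_7, alpha_8, alpha_9, alpha_10} form a chain of 6 nodes with a double edge at one end; the terminal node there is the unique long simple root (C_6), and {alpha_2, alpha_3, alpha_5, alpha_6} form a chain of 2 nodes with a fork of two nodes at one end (D_4). A semisimple Lie algebra decomposes uniquely as the direct sum of simple ideals, one per connected component of its Dynkin diagram, so g ≅ C_6 ⊕ D_4 (dimension 78 + 28 = 106).

type C_6 ⊕ type D_4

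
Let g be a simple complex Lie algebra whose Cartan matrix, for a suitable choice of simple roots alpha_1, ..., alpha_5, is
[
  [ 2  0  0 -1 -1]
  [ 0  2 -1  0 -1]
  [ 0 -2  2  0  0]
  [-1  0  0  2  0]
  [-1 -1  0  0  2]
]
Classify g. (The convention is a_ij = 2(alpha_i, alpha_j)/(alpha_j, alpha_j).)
C5

The matrix has rank 5 with 2's on the diagonal. Reading the off-diagonal entries as Dynkin edges (a single edge where a_ij = a_ji = -1; a double or triple edge where a_ij * a_ji = 2 or 3), the diagram is a chain of 5 nodes with a double edge at one end; the terminal node there is the unique long simple root (C_5). One simple-root ordering that puts it in standard form is (alpha_4, alpha_1, alpha_5, alpha_2, alpha_3). So the algebra is type C_5, i.e. sp(10).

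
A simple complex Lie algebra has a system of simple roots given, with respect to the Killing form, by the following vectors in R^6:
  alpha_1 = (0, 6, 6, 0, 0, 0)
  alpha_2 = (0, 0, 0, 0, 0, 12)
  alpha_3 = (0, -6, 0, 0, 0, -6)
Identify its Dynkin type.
type C_3

Compute the Cartan integers a_ij = 2(alpha_i, alpha_j)/(alpha_j, alpha_j); the resulting 3x3 Cartan matrix is
[[2, 0, -1], [0, 2, -2], [-1, -1, 2]].
The roots have two lengths (squared-length ratio 2:1); the short ones are alpha_{1,3}. The associated Dynkin diagram is a chain of 3 nodes with a double edge at one end; the terminal node there is the unique long simple root (C_3), so the type is C_3 (the algebra sp(6)).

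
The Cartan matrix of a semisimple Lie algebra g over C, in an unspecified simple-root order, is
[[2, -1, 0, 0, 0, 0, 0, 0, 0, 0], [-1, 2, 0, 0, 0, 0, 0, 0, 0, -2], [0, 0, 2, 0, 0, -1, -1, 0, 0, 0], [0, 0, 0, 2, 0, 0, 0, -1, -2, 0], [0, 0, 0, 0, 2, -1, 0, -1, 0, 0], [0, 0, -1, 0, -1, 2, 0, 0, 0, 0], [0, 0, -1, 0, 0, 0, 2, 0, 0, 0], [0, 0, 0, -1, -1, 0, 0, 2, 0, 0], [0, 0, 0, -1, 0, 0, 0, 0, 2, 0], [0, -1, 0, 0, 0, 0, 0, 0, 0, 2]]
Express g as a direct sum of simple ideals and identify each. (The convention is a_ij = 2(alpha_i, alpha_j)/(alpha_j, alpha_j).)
B_3 (so(7)) + B_7 (so(15))

The diagram associated to this matrix has two connected components: the simple roots {alpha_1, alpha_2, alpha_10} form a chain of 3 nodes with a double edge at one end; the terminal node there is the unique short simple root (B_3), and {alpha_3, alpha_4, alpha_5, alpha_6, alpha_7, alpha_8, alpha_9} form a chain of 7 nodes with a double edge at one end; the terminal node there is the unique short simple root (B_7). A semisimple Lie algebra decomposes uniquely as the direct sum of simple ideals, one per connected component of its Dynkin diagram, so g ≅ B_3 ⊕ B_7 (dimension 21 + 105 = 126).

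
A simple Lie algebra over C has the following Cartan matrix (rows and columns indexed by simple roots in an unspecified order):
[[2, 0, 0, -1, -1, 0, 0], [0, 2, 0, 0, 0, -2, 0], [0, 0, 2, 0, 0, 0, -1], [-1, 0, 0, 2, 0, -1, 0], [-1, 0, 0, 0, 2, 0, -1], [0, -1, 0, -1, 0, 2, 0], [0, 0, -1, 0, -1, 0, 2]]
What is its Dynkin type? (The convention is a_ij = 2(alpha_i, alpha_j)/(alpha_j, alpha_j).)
type C_7

The matrix has rank 7 with 2's on the diagonal. Reading the off-diagonal entries as Dynkin edges (a single edge where a_ij = a_ji = -1; a double or triple edge where a_ij * a_ji = 2 or 3), the diagram is a chain of 7 nodes with a double edge at one end; the terminal node there is the unique long simple root (C_7). One simple-root ordering that puts it in standard form is (alpha_3, alpha_7, alpha_5, alpha_1, alpha_4, alpha_6, alpha_2). So the algebra is type C_7, i.e. sp(14).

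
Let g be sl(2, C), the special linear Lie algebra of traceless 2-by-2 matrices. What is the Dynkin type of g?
A_1 (sl(2))

This is sl(2), which has dimension 2^2 - 1 = 3 and rank 2 - 1 = 1 (a Cartan subalgebra is the diagonal traceless matrices). In the classification of classical Lie algebras, the special linear algebra sl(n+1) has type A_n; here n = 1, so the Dynkin diagram is a chain of 1 nodes with single edges (A_1). Hence the type is A_1.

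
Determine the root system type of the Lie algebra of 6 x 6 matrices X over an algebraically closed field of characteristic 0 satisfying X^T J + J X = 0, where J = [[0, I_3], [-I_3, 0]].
C_3

This is sp(6), which has dimension 6(6+1)/2 = 21 and rank 6/2 = 3. In the classification of classical Lie algebras, the symplectic algebra sp(2n) has type C_n; here n = 3, so the Dynkin diagram is a chain of 3 nodes with a double edge at one end; the terminal node there is the unique long simple root (C_3). Hence the type is C_3.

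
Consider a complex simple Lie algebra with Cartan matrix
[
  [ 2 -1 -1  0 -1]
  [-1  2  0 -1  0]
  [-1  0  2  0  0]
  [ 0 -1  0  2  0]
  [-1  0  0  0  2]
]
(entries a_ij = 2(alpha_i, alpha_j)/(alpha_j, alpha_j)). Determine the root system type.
The matrix has rank 5 with 2's on the diagonal. Reading the off-diagonal entries as Dynkin edges (a single edge where a_ij = a_ji = -1; a double or triple edge where a_ij * a_ji = 2 or 3), the diagram is a chain of 3 nodes with a fork of two nodes at one end (D_5). One simple-root ordering that puts it in standard form is (alpha_4, alpha_2, alpha_1, alpha_5, alpha_3). So the algebra is type D_5, i.e. so(10).

D_5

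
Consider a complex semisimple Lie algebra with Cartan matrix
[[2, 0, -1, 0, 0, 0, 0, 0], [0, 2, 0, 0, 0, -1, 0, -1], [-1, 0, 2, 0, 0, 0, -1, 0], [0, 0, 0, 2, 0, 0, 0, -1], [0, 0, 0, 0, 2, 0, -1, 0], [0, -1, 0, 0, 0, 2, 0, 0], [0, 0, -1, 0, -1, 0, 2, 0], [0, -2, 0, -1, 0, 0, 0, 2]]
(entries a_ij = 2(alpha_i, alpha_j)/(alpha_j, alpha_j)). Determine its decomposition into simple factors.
The diagram associated to this matrix has two connected components: the simple roots {alpha_1, alpha_3, alpha_5, alpha_7} form a chain of 4 nodes with single edges (A_4), and {alpha_2, alpha_4, alpha_6, alpha_8} form a chain of 4 nodes with a double edge between the middle two (F_4). A semisimple Lie algebra decomposes uniquely as the direct sum of simple ideals, one per connected component of its Dynkin diagram, so g ≅ A_4 ⊕ F_4 (dimension 24 + 52 = 76).

type A_4 + type F_4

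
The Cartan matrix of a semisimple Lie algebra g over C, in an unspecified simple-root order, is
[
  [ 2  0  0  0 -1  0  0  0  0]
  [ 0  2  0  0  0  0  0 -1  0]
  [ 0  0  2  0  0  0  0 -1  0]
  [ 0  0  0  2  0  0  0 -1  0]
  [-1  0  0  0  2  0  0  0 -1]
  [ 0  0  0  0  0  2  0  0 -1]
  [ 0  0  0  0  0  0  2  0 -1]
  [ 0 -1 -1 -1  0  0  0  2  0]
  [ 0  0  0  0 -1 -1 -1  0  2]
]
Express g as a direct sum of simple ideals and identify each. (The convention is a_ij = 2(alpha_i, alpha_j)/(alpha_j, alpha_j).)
D_4 (so(8)) + D_5 (so(10))

The diagram associated to this matrix has two connected components: the simple roots {alpha_2, alpha_3, alpha_4, alpha_8} form a chain of 2 nodes with a fork of two nodes at one end (D_4), and {alpha_1, alpha_5, alpha_6, alpha_7, alpha_9} form a chain of 3 nodes with a fork of two nodes at one end (D_5). A semisimple Lie algebra decomposes uniquely as the direct sum of simple ideals, one per connected component of its Dynkin diagram, so g ≅ D_4 ⊕ D_5 (dimension 28 + 45 = 73).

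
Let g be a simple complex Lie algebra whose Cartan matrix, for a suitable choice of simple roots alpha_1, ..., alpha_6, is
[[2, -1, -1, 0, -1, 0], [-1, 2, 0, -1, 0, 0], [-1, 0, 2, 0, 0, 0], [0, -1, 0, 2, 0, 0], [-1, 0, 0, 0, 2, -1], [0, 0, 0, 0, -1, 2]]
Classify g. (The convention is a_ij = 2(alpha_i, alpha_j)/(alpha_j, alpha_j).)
E_6

The matrix has rank 6 with 2's on the diagonal. Reading the off-diagonal entries as Dynkin edges (a single edge where a_ij = a_ji = -1; a double or triple edge where a_ij * a_ji = 2 or 3), the diagram is a chain of 5 nodes with one extra node attached to the third node from one end (E_6). One simple-root ordering that puts it in standard form is (alpha_6, alpha_3, alpha_5, alpha_1, alpha_2, alpha_4). So the algebra is type E_6.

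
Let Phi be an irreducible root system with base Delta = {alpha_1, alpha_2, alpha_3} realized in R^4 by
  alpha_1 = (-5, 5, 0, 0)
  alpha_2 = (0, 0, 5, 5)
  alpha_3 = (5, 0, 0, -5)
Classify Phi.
A3

Compute the Cartan integers a_ij = 2(alpha_i, alpha_j)/(alpha_j, alpha_j); the resulting 3x3 Cartan matrix is
[[2, 0, -1], [0, 2, -1], [-1, -1, 2]].
All simple roots have the same length, so the diagram is simply laced. The associated Dynkin diagram is a chain of 3 nodes with single edges (A_3), so the type is A_3 (the algebra sl(4)).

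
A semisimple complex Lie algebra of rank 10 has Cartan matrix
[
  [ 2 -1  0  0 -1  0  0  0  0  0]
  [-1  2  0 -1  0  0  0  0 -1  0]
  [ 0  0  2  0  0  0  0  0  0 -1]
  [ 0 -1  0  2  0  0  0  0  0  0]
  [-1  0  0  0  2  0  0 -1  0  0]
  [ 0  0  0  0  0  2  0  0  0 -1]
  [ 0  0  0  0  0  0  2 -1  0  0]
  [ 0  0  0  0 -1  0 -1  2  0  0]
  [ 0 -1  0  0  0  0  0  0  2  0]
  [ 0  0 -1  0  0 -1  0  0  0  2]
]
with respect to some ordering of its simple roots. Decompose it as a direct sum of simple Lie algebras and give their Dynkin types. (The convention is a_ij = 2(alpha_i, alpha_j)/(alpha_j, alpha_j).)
A_3 + D_7

The diagram associated to this matrix has two connected components: the simple roots {alpha_3, alpha_6, alpha_10} form a chain of 3 nodes with single edges (A_3), and {alpha_1, alpha_2, alpha_4, alpha_5, alpha_7, alpha_8, alpha_9} form a chain of 5 nodes with a fork of two nodes at one end (D_7). A semisimple Lie algebra decomposes uniquely as the direct sum of simple ideals, one per connected component of its Dynkin diagram, so g ≅ A_3 ⊕ D_7 (dimension 15 + 91 = 106).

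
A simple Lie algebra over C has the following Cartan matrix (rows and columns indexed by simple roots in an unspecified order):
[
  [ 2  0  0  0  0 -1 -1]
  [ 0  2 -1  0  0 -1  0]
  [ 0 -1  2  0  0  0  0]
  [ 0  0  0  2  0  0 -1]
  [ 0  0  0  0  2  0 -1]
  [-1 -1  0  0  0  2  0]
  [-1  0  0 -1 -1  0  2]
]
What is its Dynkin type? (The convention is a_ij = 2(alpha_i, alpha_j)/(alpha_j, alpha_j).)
The matrix has rank 7 with 2's on the diagonal. Reading the off-diagonal entries as Dynkin edges (a single edge where a_ij = a_ji = -1; a double or triple edge where a_ij * a_ji = 2 or 3), the diagram is a chain of 5 nodes with a fork of two nodes at one end (D_7). One simple-root ordering that puts it in standard form is (alpha_3, alpha_2, alpha_6, alpha_1, alpha_7, alpha_5, alpha_4). So the algebra is type D_7, i.e. so(14).

D_7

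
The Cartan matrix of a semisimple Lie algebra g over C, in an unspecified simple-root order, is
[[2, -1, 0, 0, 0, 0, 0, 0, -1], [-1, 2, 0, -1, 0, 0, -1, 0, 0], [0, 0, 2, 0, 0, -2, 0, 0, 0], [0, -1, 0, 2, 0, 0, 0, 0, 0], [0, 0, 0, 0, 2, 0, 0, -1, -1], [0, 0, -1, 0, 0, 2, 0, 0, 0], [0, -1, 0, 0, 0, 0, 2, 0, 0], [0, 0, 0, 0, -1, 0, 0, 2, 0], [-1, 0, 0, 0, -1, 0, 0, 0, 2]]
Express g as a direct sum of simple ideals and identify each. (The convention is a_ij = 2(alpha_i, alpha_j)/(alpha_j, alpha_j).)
The diagram associated to this matrix has two connected components: the simple roots {alpha_3, alpha_6} form a chain of 2 nodes with a double edge at one end; the terminal node there is the unique short simple root (B_2), and {alpha_1, alpha_2, alpha_4, alpha_5, alpha_7, alpha_8, alpha_9} form a chain of 5 nodes with a fork of two nodes at one end (D_7). A semisimple Lie algebra decomposes uniquely as the direct sum of simple ideals, one per connected component of its Dynkin diagram, so g ≅ B_2 ⊕ D_7 (dimension 10 + 91 = 101).

B_2 ⊕ D_7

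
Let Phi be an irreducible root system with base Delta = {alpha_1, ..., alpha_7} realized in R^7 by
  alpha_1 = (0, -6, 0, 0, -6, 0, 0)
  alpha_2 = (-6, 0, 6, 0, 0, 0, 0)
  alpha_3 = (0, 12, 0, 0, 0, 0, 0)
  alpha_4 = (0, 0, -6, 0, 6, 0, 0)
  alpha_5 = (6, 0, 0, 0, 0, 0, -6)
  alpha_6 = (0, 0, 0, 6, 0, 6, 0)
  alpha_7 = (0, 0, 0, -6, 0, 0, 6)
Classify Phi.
C7

Compute the Cartan integers a_ij = 2(alpha_i, alpha_j)/(alpha_j, alpha_j); the resulting 7x7 Cartan matrix is
[[2, 0, -1, -1, 0, 0, 0], [0, 2, 0, -1, -1, 0, 0], [-2, 0, 2, 0, 0, 0, 0], [-1, -1, 0, 2, 0, 0, 0], [0, -1, 0, 0, 2, 0, -1], [0, 0, 0, 0, 0, 2, -1], [0, 0, 0, 0, -1, -1, 2]].
The roots have two lengths (squared-length ratio 2:1); the short ones are alpha_{1,2,4,5,6,7}. The associated Dynkin diagram is a chain of 7 nodes with a double edge at one end; the terminal node there is the unique long simple root (C_7), so the type is C_7 (the algebra sp(14)).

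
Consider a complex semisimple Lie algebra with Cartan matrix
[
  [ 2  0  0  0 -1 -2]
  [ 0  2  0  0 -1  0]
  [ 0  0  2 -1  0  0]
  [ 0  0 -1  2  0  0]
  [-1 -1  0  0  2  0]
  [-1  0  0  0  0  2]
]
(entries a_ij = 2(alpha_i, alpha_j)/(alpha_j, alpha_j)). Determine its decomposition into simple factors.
A_2 (sl(3)) + B_4 (so(9))

The diagram associated to this matrix has two connected components: the simple roots {alpha_3, alpha_4} form a chain of 2 nodes with single edges (A_2), and {alpha_1, alpha_2, alpha_5, alpha_6} form a chain of 4 nodes with a double edge at one end; the terminal node there is the unique short simple root (B_4). A semisimple Lie algebra decomposes uniquely as the direct sum of simple ideals, one per connected component of its Dynkin diagram, so g ≅ A_2 ⊕ B_4 (dimension 8 + 36 = 44).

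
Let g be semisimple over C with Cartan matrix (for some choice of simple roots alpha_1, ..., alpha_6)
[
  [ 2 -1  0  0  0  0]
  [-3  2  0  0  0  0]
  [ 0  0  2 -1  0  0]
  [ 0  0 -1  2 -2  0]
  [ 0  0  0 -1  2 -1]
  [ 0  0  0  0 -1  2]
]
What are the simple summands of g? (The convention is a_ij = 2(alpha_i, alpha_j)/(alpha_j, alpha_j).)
The diagram associated to this matrix has two connected components: the simple roots {alpha_3, alpha_4, alpha_5, alpha_6} form a chain of 4 nodes with a double edge between the middle two (F_4), and {alpha_1, alpha_2} form two nodes joined by a triple edge (G_2). A semisimple Lie algebra decomposes uniquely as the direct sum of simple ideals, one per connected component of its Dynkin diagram, so g ≅ F_4 ⊕ G_2 (dimension 52 + 14 = 66).

F4 ⊕ G2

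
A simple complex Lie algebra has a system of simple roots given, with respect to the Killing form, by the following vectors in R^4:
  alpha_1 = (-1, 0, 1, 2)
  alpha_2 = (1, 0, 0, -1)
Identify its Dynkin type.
Compute the Cartan integers a_ij = 2(alpha_i, alpha_j)/(alpha_j, alpha_j); the resulting 2x2 Cartan matrix is
[[2, -3], [-1, 2]].
The roots have two lengths (squared-length ratio 3:1); the short ones are alpha_{2}. The associated Dynkin diagram is two nodes joined by a triple edge (G_2), so the type is G_2.

G_2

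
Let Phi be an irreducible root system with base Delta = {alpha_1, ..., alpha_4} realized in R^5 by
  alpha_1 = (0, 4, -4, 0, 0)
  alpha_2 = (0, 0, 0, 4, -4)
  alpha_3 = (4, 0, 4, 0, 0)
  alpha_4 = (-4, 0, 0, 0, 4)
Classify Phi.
Compute the Cartan integers a_ij = 2(alpha_i, alpha_j)/(alpha_j, alpha_j); the resulting 4x4 Cartan matrix is
[[2, 0, -1, 0], [0, 2, 0, -1], [-1, 0, 2, -1], [0, -1, -1, 2]].
All simple roots have the same length, so the diagram is simply laced. The associated Dynkin diagram is a chain of 4 nodes with single edges (A_4), so the type is A_4 (the algebra sl(5)).

A4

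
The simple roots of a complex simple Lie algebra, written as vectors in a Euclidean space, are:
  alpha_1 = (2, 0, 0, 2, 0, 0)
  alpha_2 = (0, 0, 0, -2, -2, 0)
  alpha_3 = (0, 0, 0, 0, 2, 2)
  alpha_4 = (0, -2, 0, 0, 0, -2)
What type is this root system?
A_4 (sl(5))

Compute the Cartan integers a_ij = 2(alpha_i, alpha_j)/(alpha_j, alpha_j); the resulting 4x4 Cartan matrix is
[[2, -1, 0, 0], [-1, 2, -1, 0], [0, -1, 2, -1], [0, 0, -1, 2]].
All simple roots have the same length, so the diagram is simply laced. The associated Dynkin diagram is a chain of 4 nodes with single edges (A_4), so the type is A_4 (the algebra sl(5)).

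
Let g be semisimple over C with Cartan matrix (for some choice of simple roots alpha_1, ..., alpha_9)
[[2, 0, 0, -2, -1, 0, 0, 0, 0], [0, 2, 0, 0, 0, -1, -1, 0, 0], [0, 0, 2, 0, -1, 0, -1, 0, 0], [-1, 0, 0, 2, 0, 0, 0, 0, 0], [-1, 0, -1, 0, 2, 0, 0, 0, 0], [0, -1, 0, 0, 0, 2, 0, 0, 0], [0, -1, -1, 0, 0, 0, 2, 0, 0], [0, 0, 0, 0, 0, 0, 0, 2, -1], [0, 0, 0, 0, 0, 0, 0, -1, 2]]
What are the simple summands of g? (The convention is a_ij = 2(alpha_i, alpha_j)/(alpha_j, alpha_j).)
The diagram associated to this matrix has two connected components: the simple roots {alpha_8, alpha_9} form a chain of 2 nodes with single edges (A_2), and {alpha_1, alpha_2, alpha_3, alpha_4, alpha_5, alpha_6, alpha_7} form a chain of 7 nodes with a double edge at one end; the terminal node there is the unique short simple root (B_7). A semisimple Lie algebra decomposes uniquely as the direct sum of simple ideals, one per connected component of its Dynkin diagram, so g ≅ A_2 ⊕ B_7 (dimension 8 + 105 = 113).

A_2 ⊕ B_7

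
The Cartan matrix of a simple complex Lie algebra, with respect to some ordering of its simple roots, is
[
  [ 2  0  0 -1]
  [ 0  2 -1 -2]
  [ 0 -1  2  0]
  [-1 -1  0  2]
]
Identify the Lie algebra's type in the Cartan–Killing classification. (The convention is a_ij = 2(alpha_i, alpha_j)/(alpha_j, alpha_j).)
F_4

The matrix has rank 4 with 2's on the diagonal. Reading the off-diagonal entries as Dynkin edges (a single edge where a_ij = a_ji = -1; a double or triple edge where a_ij * a_ji = 2 or 3), the diagram is a chain of 4 nodes with a double edge between the middle two (F_4). One simple-root ordering that puts it in standard form is (alpha_3, alpha_2, alpha_4, alpha_1). So the algebra is type F_4.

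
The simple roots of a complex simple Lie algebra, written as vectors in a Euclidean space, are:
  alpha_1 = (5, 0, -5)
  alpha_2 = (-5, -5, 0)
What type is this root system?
Compute the Cartan integers a_ij = 2(alpha_i, alpha_j)/(alpha_j, alpha_j); the resulting 2x2 Cartan matrix is
[[2, -1], [-1, 2]].
All simple roots have the same length, so the diagram is simply laced. The associated Dynkin diagram is a chain of 2 nodes with single edges (A_2), so the type is A_2 (the algebra sl(3)).

A_2 (sl(3))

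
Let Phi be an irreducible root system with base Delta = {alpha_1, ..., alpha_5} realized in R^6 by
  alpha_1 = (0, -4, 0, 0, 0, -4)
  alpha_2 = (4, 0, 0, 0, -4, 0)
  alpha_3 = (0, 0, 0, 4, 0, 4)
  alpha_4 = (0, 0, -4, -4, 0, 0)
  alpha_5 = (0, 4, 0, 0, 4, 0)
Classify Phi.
Compute the Cartan integers a_ij = 2(alpha_i, alpha_j)/(alpha_j, alpha_j); the resulting 5x5 Cartan matrix is
[[2, 0, -1, 0, -1], [0, 2, 0, 0, -1], [-1, 0, 2, -1, 0], [0, 0, -1, 2, 0], [-1, -1, 0, 0, 2]].
All simple roots have the same length, so the diagram is simply laced. The associated Dynkin diagram is a chain of 5 nodes with single edges (A_5), so the type is A_5 (the algebra sl(6)).

A5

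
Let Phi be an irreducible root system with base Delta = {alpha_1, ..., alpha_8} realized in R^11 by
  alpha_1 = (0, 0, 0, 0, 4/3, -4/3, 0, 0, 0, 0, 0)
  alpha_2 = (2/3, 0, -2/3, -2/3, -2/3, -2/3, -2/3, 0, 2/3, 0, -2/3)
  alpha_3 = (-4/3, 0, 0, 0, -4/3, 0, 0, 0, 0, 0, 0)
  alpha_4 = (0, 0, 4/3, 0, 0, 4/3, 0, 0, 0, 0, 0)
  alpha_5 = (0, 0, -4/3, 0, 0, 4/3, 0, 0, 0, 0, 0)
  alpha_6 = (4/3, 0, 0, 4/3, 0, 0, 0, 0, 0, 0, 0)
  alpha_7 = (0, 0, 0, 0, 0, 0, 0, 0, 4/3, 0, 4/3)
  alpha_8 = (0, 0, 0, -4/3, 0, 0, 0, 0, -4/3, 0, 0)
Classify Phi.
Compute the Cartan integers a_ij = 2(alpha_i, alpha_j)/(alpha_j, alpha_j); the resulting 8x8 Cartan matrix is
[[2, 0, -1, -1, -1, 0, 0, 0], [0, 2, 0, -1, 0, 0, 0, 0], [-1, 0, 2, 0, 0, -1, 0, 0], [-1, -1, 0, 2, 0, 0, 0, 0], [-1, 0, 0, 0, 2, 0, 0, 0], [0, 0, -1, 0, 0, 2, 0, -1], [0, 0, 0, 0, 0, 0, 2, -1], [0, 0, 0, 0, 0, -1, -1, 2]].
All simple roots have the same length, so the diagram is simply laced. The associated Dynkin diagram is a chain of 7 nodes with one extra node attached to the third node from one end (E_8), so the type is E_8.

type E_8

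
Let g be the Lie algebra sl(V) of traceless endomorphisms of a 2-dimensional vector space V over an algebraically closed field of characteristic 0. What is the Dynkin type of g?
A_1

This is sl(2), which has dimension 2^2 - 1 = 3 and rank 2 - 1 = 1 (a Cartan subalgebra is the diagonal traceless matrices). In the classification of classical Lie algebras, the special linear algebra sl(n+1) has type A_n; here n = 1, so the Dynkin diagram is a chain of 1 nodes with single edges (A_1). Hence the type is A_1.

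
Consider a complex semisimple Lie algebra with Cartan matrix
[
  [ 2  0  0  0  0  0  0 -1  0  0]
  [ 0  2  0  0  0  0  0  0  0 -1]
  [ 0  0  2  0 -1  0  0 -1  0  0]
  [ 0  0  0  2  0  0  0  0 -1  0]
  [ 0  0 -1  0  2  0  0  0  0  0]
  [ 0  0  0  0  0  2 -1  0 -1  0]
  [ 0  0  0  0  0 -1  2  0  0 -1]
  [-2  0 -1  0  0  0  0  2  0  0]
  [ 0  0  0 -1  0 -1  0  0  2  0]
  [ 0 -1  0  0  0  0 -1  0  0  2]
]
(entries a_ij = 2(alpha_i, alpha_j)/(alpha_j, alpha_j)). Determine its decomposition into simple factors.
The diagram associated to this matrix has two connected components: the simple roots {alpha_2, alpha_4, alpha_6, alpha_7, alpha_9, alpha_10} form a chain of 6 nodes with single edges (A_6), and {alpha_1, alpha_3, alpha_5, alpha_8} form a chain of 4 nodes with a double edge at one end; the terminal node there is the unique short simple root (B_4). A semisimple Lie algebra decomposes uniquely as the direct sum of simple ideals, one per connected component of its Dynkin diagram, so g ≅ A_6 ⊕ B_4 (dimension 48 + 36 = 84).

A6 ⊕ B4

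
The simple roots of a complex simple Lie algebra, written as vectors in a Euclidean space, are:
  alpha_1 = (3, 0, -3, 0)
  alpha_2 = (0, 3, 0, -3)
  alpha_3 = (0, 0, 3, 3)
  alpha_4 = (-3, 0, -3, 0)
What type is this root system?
Compute the Cartan integers a_ij = 2(alpha_i, alpha_j)/(alpha_j, alpha_j); the resulting 4x4 Cartan matrix is
[[2, 0, -1, 0], [0, 2, -1, 0], [-1, -1, 2, -1], [0, 0, -1, 2]].
All simple roots have the same length, so the diagram is simply laced. The associated Dynkin diagram is a chain of 2 nodes with a fork of two nodes at one end (D_4), so the type is D_4 (the algebra so(8)).

D4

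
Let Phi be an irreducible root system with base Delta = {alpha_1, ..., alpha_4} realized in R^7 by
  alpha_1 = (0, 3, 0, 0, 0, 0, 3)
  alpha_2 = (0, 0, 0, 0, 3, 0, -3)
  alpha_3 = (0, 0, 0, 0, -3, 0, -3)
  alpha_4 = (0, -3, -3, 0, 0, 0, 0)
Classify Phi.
Compute the Cartan integers a_ij = 2(alpha_i, alpha_j)/(alpha_j, alpha_j); the resulting 4x4 Cartan matrix is
[[2, -1, -1, -1], [-1, 2, 0, 0], [-1, 0, 2, 0], [-1, 0, 0, 2]].
All simple roots have the same length, so the diagram is simply laced. The associated Dynkin diagram is a chain of 2 nodes with a fork of two nodes at one end (D_4), so the type is D_4 (the algebra so(8)).

type D_4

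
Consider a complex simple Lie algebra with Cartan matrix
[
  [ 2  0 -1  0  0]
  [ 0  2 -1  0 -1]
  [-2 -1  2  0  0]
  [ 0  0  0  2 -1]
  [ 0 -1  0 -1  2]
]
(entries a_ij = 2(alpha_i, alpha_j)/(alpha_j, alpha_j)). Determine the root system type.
B_5 (so(11))

The matrix has rank 5 with 2's on the diagonal. Reading the off-diagonal entries as Dynkin edges (a single edge where a_ij = a_ji = -1; a double or triple edge where a_ij * a_ji = 2 or 3), the diagram is a chain of 5 nodes with a double edge at one end; the terminal node there is the unique short simple root (B_5). One simple-root ordering that puts it in standard form is (alpha_4, alpha_5, alpha_2, alpha_3, alpha_1). So the algebra is type B_5, i.e. so(11).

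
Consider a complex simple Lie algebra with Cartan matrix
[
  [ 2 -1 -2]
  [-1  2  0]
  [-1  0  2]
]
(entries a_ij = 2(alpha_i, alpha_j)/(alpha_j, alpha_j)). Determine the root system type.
B_3 (so(7))

The matrix has rank 3 with 2's on the diagonal. Reading the off-diagonal entries as Dynkin edges (a single edge where a_ij = a_ji = -1; a double or triple edge where a_ij * a_ji = 2 or 3), the diagram is a chain of 3 nodes with a double edge at one end; the terminal node there is the unique short simple root (B_3). One simple-root ordering that puts it in standard form is (alpha_2, alpha_1, alpha_3). So the algebra is type B_3, i.e. so(7).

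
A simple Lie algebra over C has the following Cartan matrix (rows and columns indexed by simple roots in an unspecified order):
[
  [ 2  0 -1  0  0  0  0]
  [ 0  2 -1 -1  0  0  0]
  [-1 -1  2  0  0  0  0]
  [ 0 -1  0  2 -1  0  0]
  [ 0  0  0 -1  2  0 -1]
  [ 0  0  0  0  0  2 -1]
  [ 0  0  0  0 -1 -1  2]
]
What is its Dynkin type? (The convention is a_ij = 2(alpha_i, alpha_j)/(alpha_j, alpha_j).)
The matrix has rank 7 with 2's on the diagonal. Reading the off-diagonal entries as Dynkin edges (a single edge where a_ij = a_ji = -1; a double or triple edge where a_ij * a_ji = 2 or 3), the diagram is a chain of 7 nodes with single edges (A_7). One simple-root ordering that puts it in standard form is (alpha_1, alpha_3, alpha_2, alpha_4, alpha_5, alpha_7, alpha_6). So the algebra is type A_7, i.e. sl(8).

type A_7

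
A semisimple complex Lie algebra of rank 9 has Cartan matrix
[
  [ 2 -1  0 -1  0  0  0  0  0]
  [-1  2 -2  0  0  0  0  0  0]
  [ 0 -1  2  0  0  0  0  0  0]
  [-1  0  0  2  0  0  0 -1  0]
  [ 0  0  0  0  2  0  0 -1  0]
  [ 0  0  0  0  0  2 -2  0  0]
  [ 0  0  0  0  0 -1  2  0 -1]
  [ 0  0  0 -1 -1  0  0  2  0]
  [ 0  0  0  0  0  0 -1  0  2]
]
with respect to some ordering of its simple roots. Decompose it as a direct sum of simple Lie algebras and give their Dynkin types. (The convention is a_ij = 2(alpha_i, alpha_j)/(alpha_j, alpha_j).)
B_6 (so(13)) + C_3 (sp(6))

The diagram associated to this matrix has two connected components: the simple roots {alpha_1, alpha_2, alpha_3, alpha_4, alpha_5, alpha_8} form a chain of 6 nodes with a double edge at one end; the terminal node there is the unique short simple root (B_6), and {alpha_6, alpha_7, alpha_9} form a chain of 3 nodes with a double edge at one end; the terminal node there is the unique long simple root (C_3). A semisimple Lie algebra decomposes uniquely as the direct sum of simple ideals, one per connected component of its Dynkin diagram, so g ≅ B_6 ⊕ C_3 (dimension 78 + 21 = 99).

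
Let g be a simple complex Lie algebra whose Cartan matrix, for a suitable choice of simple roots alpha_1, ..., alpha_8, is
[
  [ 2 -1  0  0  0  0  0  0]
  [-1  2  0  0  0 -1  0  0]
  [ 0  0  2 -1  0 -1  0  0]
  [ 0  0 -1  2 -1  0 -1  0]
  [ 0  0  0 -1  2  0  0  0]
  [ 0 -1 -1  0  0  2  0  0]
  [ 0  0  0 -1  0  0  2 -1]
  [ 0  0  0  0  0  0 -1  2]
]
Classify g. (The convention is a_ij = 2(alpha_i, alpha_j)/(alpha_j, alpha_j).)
The matrix has rank 8 with 2's on the diagonal. Reading the off-diagonal entries as Dynkin edges (a single edge where a_ij = a_ji = -1; a double or triple edge where a_ij * a_ji = 2 or 3), the diagram is a chain of 7 nodes with one extra node attached to the third node from one end (E_8). One simple-root ordering that puts it in standard form is (alpha_8, alpha_5, alpha_7, alpha_4, alpha_3, alpha_6, alpha_2, alpha_1). So the algebra is type E_8.

E_8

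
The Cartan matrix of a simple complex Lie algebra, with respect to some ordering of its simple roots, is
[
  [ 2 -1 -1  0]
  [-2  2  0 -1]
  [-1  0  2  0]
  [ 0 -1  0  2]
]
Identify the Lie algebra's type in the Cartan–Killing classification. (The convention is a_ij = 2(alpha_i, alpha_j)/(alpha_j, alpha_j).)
F_4

The matrix has rank 4 with 2's on the diagonal. Reading the off-diagonal entries as Dynkin edges (a single edge where a_ij = a_ji = -1; a double or triple edge where a_ij * a_ji = 2 or 3), the diagram is a chain of 4 nodes with a double edge between the middle two (F_4). One simple-root ordering that puts it in standard form is (alpha_4, alpha_2, alpha_1, alpha_3). So the algebra is type F_4.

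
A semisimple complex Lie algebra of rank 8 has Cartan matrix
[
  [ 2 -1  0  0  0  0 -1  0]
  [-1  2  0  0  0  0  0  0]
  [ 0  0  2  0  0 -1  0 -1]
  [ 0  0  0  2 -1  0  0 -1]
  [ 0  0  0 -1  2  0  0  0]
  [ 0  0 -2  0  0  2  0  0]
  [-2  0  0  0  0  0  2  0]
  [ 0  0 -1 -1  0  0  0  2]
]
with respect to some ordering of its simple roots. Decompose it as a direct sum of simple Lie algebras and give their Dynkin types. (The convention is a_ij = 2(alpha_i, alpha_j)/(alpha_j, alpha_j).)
The diagram associated to this matrix has two connected components: the simple roots {alpha_1, alpha_2, alpha_7} form a chain of 3 nodes with a double edge at one end; the terminal node there is the unique long simple root (C_3), and {alpha_3, alpha_4, alpha_5, alpha_6, alpha_8} form a chain of 5 nodes with a double edge at one end; the terminal node there is the unique long simple root (C_5). A semisimple Lie algebra decomposes uniquely as the direct sum of simple ideals, one per connected component of its Dynkin diagram, so g ≅ C_3 ⊕ C_5 (dimension 21 + 55 = 76).

type C_3 + type C_5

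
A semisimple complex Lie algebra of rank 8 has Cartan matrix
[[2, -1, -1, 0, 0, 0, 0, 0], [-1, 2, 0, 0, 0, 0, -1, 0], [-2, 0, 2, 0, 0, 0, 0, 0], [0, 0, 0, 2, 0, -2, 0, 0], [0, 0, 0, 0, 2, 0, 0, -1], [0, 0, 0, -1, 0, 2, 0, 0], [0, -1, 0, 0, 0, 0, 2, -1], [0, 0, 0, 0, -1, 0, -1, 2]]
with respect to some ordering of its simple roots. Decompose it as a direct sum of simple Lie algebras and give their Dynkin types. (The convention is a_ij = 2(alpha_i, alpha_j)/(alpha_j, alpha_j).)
B_2 (so(5)) + C_6 (sp(12))

The diagram associated to this matrix has two connected components: the simple roots {alpha_4, alpha_6} form a chain of 2 nodes with a double edge at one end; the terminal node there is the unique short simple root (B_2), and {alpha_1, alpha_2, alpha_3, alpha_5, alpha_7, alpha_8} form a chain of 6 nodes with a double edge at one end; the terminal node there is the unique long simple root (C_6). A semisimple Lie algebra decomposes uniquely as the direct sum of simple ideals, one per connected component of its Dynkin diagram, so g ≅ B_2 ⊕ C_6 (dimension 10 + 78 = 88).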